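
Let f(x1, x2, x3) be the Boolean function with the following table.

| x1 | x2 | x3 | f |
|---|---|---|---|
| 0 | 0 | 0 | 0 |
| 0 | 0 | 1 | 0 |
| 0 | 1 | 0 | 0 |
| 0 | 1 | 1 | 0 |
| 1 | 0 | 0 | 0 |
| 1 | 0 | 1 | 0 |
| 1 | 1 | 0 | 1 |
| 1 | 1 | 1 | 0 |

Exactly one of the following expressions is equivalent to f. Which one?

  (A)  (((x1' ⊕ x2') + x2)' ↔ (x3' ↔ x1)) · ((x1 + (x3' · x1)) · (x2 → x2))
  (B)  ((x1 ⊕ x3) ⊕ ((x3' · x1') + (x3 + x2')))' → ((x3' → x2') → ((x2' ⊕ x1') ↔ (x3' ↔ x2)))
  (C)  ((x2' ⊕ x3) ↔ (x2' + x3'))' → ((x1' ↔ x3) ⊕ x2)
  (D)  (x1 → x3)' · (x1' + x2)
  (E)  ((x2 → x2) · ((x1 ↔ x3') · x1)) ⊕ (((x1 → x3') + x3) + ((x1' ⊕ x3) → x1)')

D

(A) disagrees with f on (1,0,1) (formula → 1, table → 0); rule it out.
(B) disagrees with f on (0,0,0) (formula → 1, table → 0); rule it out.
(C) disagrees with f on (0,0,0) (formula → 1, table → 0); rule it out.
(E) disagrees with f on (0,0,0) (formula → 1, table → 0); rule it out.
That leaves (D). Evaluating it on every row reproduces the table of f exactly.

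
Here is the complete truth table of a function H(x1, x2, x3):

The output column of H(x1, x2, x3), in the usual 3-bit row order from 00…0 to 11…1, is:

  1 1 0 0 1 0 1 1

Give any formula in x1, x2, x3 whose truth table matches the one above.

The 0-rows are (0,1,0), (0,1,1), (1,0,1). Take each as a conjunction (¬x1·x2·¬x3, ¬x1·x2·x3, x1·¬x2·x3), form their disjunction, and complement — that gives a formula that is 1 everywhere H is.

H(x1, x2, x3) = ¬((((¬x1 ∧ x2) ∧ ¬x3) ∨ ((¬x1 ∧ x2) ∧ x3)) ∨ ((x1 ∧ ¬x2) ∧ x3))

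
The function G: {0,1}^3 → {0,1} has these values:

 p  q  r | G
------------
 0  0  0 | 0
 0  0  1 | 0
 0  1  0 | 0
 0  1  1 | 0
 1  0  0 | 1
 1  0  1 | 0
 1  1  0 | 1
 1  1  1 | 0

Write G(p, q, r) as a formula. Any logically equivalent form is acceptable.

The 1-rows are (1,0,0), (1,1,0). Each contributes one minterm — p·¬q·¬r; p·q·¬r — and their disjunction is a sum-of-products form of G.

G(p, q, r) = ((p & ~q) & ~r) | ((p & q) & ~r)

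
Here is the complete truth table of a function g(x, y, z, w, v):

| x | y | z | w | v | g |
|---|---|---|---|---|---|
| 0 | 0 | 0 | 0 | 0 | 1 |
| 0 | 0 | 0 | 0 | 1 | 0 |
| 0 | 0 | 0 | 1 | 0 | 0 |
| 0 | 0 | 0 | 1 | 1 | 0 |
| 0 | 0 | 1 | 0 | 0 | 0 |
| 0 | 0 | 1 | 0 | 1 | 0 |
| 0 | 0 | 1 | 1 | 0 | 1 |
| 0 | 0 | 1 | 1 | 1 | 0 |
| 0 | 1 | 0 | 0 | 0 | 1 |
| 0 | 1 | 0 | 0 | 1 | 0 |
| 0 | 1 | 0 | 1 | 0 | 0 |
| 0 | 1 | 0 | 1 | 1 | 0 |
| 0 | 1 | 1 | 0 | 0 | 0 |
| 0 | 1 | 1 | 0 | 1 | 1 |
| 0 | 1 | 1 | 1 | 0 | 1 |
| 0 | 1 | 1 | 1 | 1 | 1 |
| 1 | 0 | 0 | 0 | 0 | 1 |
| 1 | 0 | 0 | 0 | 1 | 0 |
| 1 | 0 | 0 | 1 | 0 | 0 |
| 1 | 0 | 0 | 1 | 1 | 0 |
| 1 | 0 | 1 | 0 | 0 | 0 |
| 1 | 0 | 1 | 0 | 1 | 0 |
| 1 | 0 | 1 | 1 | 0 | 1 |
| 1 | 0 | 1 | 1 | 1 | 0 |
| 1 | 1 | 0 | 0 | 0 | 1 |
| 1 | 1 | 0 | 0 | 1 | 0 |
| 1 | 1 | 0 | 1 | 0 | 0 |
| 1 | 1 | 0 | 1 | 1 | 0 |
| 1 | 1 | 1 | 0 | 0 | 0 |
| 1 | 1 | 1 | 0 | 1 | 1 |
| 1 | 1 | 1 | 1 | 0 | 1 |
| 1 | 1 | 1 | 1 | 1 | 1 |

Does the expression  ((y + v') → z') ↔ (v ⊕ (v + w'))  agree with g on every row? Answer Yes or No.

Yes

Test each input against both g and the formula:
  x=0, y=0, z=0, w=0, v=0: formula gives 1, g = 1 ✓
  x=0, y=0, z=0, w=0, v=1: formula gives 0, g = 0 ✓
  x=0, y=0, z=0, w=1, v=0: formula gives 0, g = 0 ✓
  x=0, y=0, z=0, w=1, v=1: formula gives 0, g = 0 ✓
  …and likewise for the remaining 28 rows.
Every row agrees, so the formula is equivalent.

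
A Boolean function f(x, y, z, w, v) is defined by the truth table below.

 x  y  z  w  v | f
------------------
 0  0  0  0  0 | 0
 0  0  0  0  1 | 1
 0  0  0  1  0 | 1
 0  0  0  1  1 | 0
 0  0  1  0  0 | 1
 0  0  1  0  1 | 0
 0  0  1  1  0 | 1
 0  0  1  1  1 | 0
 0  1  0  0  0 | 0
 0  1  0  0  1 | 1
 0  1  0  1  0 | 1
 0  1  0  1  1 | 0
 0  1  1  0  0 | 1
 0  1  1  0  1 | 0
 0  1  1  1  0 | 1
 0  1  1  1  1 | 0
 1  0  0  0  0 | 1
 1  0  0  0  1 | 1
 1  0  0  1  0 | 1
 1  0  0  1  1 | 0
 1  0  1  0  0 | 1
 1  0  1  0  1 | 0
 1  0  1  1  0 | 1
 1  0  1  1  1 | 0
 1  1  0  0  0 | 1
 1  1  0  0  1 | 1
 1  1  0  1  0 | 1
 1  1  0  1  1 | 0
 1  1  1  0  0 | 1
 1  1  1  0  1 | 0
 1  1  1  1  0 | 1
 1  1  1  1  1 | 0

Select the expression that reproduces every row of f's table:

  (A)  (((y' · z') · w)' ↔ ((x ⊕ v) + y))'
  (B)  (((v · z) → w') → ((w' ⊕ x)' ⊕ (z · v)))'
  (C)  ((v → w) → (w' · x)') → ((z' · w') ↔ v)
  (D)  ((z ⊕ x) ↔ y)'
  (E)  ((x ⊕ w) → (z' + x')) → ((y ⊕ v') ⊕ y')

(A) disagrees with f on (0,0,0,0,0) (formula → 1, table → 0); rule it out.
(B) disagrees with f on (0,0,0,0,0) (formula → 1, table → 0); rule it out.
(D) disagrees with f on (0,0,0,0,1) (formula → 0, table → 1); rule it out.
(E) disagrees with f on (0,0,0,1,0) (formula → 0, table → 1); rule it out.
That leaves (C). Evaluating it on every row reproduces the table of f exactly.

C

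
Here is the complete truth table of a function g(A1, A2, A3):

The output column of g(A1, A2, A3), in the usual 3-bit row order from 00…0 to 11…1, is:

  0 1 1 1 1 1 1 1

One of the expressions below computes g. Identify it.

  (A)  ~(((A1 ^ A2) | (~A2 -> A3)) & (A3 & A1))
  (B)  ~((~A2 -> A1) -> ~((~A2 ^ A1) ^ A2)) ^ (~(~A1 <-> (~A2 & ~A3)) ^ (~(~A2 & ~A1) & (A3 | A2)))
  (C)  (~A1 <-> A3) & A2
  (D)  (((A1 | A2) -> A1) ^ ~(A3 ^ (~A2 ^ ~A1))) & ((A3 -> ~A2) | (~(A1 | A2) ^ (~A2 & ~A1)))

(A) fails at (0,0,0): the formula yields 1, g is 0.
(C) fails at (0,0,1): the formula yields 0, g is 1.
(D) fails at (0,1,0): the formula yields 0, g is 1.
Only (B) survives; checking it on all 8 rows confirms it matches g.

B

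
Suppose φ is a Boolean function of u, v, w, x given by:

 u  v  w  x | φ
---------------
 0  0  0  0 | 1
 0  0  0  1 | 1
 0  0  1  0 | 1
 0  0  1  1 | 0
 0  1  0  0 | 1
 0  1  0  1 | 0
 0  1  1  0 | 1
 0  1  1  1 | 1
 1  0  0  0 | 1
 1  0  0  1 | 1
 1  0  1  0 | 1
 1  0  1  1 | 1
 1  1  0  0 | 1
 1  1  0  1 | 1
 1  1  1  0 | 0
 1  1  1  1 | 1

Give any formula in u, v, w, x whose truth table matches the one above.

φ(u, v, w, x) = NOT (((((NOT u AND NOT v) AND w) AND x) OR (((NOT u AND v) AND NOT w) AND x)) OR (((u AND v) AND w) AND NOT x))

There are just 3 zero rows: (0,0,1,1), (0,1,0,1), (1,1,1,0). Their minterms are ¬u·¬v·w·x, ¬u·v·¬w·x, u·v·w·¬x; the OR of those covers precisely the 0-outputs, and negating it yields φ.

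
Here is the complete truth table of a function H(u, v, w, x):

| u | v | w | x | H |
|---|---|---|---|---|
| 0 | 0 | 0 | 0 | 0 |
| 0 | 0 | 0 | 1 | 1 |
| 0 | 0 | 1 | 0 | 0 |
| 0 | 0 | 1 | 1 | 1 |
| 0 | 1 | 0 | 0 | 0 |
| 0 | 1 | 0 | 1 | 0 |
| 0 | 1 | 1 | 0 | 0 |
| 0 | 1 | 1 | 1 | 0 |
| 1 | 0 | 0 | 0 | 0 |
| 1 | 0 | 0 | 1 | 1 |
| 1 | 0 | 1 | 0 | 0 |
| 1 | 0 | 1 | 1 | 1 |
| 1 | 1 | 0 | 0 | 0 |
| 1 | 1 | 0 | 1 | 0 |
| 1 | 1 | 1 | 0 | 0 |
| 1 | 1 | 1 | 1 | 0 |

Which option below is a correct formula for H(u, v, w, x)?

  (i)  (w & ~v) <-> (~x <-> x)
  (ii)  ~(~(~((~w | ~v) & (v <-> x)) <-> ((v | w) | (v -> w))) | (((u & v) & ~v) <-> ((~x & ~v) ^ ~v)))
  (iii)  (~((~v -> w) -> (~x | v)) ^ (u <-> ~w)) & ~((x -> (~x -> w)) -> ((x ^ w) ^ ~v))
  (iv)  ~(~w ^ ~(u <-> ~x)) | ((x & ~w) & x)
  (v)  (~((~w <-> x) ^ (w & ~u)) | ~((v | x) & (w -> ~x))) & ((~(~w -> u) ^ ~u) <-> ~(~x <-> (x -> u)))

(i) disagrees with H on (0,0,0,0) (formula → 1, table → 0); rule it out.
(iii) disagrees with H on (0,0,0,1) (formula → 0, table → 1); rule it out.
(iv) disagrees with H on (0,0,0,0) (formula → 1, table → 0); rule it out.
(v) disagrees with H on (0,0,0,0) (formula → 1, table → 0); rule it out.
(ii) is the remaining candidate, and it agrees with H on all 16 inputs.

ii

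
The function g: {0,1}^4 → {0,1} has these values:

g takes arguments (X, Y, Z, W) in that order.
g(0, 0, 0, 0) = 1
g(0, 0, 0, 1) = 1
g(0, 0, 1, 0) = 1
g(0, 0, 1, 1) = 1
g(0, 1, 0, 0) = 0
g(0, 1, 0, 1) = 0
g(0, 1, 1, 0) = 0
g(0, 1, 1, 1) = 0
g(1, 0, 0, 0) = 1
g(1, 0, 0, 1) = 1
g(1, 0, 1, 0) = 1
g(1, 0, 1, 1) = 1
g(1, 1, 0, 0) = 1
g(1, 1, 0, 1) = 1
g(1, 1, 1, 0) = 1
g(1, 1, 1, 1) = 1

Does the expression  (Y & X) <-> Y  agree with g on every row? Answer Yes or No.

Yes

Evaluate (Y & X) <-> Y on each row and compare to g:
  X=0, Y=0, Z=0, W=0: formula gives 1, g = 1 ✓
  X=0, Y=0, Z=0, W=1: formula gives 1, g = 1 ✓
  X=0, Y=0, Z=1, W=0: formula gives 1, g = 1 ✓
  X=0, Y=0, Z=1, W=1: formula gives 1, g = 1 ✓
  …and likewise for the remaining 12 rows.
All 16 rows match — the expression computes g exactly.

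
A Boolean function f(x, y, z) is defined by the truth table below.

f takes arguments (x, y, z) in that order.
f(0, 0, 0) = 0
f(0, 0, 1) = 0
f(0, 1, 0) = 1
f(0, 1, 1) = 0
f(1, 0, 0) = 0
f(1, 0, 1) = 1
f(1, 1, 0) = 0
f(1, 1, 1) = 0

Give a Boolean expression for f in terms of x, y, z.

f=1 on 2 inputs: (0,1,0), (1,0,1). Reading each as a conjunction of literals (¬x·y·¬z, x·¬y·z) and taking the OR gives the canonical DNF.

f(x, y, z) = ((¬x ∧ y) ∧ ¬z) ∨ ((x ∧ ¬y) ∧ z)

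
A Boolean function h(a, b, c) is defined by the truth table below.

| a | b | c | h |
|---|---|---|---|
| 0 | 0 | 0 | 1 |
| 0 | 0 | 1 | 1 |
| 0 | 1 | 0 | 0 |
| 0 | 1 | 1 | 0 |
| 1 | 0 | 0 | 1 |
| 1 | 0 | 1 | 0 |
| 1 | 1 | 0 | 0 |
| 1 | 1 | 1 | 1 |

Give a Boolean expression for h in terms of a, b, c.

h(a, b, c) = ((((not a and not b) and not c) or ((not a and not b) and c)) or ((a and not b) and not c)) or ((a and b) and c)

h=1 on 4 inputs: (0,0,0), (0,0,1), (1,0,0), (1,1,1). Reading each as a conjunction of literals (¬a·¬b·¬c, ¬a·¬b·c, a·¬b·¬c, a·b·c) and taking the OR gives the canonical DNF.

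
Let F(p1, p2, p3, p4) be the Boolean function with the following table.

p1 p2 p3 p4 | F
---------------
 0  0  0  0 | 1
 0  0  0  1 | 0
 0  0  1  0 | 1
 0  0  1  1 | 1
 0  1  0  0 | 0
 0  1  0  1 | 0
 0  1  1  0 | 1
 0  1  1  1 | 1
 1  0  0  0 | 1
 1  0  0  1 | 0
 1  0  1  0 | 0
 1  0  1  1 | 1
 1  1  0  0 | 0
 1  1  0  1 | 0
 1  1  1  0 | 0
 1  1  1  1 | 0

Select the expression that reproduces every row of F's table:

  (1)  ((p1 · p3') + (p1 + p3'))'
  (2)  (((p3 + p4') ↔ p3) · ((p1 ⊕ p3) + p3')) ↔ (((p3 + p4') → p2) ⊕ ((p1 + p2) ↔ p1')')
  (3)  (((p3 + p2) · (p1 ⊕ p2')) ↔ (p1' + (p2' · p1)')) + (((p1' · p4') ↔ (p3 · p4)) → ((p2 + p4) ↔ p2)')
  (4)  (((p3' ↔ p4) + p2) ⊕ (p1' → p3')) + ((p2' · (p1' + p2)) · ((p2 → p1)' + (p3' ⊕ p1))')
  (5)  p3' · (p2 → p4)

(1): at (0,0,0,0) it gives 0, but F = 1 — eliminated.
(2): at (0,0,0,0) it gives 0, but F = 1 — eliminated.
(3): at (0,0,0,1) it gives 1, but F = 0 — eliminated.
(5): at (0,0,0,1) it gives 1, but F = 0 — eliminated.
Only (4) survives; checking it on all 16 rows confirms it matches F.

4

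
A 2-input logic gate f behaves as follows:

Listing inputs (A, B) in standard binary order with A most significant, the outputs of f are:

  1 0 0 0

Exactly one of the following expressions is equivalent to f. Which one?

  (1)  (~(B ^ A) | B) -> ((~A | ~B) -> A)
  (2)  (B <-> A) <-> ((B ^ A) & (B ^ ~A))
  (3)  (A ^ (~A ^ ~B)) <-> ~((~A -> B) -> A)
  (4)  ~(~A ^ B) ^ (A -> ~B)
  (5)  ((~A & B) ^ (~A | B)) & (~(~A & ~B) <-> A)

4

(1) fails at (0,0): the formula yields 0, f is 1.
(2) fails at (0,0): the formula yields 0, f is 1.
(3) fails at (0,1): the formula yields 1, f is 0.
(5) fails at (1,1): the formula yields 1, f is 0.
That leaves (4). Evaluating it on every row reproduces the table of f exactly.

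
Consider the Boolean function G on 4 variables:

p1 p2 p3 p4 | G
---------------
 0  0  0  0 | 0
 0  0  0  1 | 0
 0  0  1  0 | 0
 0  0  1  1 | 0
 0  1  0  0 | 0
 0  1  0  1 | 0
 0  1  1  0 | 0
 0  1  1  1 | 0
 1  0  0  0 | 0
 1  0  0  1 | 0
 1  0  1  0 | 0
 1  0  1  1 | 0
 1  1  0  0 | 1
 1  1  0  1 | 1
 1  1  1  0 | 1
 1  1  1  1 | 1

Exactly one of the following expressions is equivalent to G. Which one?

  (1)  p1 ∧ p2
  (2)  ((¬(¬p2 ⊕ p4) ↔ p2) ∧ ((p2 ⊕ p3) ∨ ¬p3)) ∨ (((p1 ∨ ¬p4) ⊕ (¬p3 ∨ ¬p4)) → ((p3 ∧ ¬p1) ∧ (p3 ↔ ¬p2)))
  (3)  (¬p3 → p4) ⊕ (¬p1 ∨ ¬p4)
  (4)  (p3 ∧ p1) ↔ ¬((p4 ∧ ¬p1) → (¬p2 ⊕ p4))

1

(2) disagrees with G on (0,0,0,0) (formula → 1, table → 0); rule it out.
(3) disagrees with G on (0,0,0,0) (formula → 1, table → 0); rule it out.
(4) disagrees with G on (0,0,0,0) (formula → 1, table → 0); rule it out.
(1) is the remaining candidate, and it agrees with G on all 16 inputs.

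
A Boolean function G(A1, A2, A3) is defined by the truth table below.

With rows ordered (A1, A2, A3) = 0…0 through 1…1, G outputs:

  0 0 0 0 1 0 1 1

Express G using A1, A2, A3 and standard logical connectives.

Collect the rows where G=1 — (1,0,0), (1,1,0), (1,1,1) — and write one minterm per row: A1·¬A2·¬A3, A1·A2·¬A3, A1·A2·A3. Their union (logical OR) reproduces the table exactly.

G(A1, A2, A3) = (((A1 · A2') · A3') + ((A1 · A2) · A3')) + ((A1 · A2) · A3)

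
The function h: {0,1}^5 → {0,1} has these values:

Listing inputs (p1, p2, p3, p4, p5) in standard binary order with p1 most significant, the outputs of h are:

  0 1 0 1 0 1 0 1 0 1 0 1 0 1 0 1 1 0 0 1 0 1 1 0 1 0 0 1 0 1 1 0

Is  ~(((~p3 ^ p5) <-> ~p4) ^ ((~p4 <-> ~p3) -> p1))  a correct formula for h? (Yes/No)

Yes

Test each input against both h and the formula:
  p1=0, p2=0, p3=0, p4=0, p5=0: formula gives 0, h = 0 ✓
  p1=0, p2=0, p3=0, p4=0, p5=1: formula gives 1, h = 1 ✓
  p1=0, p2=0, p3=0, p4=1, p5=0: formula gives 0, h = 0 ✓
  p1=0, p2=0, p3=0, p4=1, p5=1: formula gives 1, h = 1 ✓
  … (the remaining 28 rows also agree.)
No disagreement on any input; they are logically equivalent.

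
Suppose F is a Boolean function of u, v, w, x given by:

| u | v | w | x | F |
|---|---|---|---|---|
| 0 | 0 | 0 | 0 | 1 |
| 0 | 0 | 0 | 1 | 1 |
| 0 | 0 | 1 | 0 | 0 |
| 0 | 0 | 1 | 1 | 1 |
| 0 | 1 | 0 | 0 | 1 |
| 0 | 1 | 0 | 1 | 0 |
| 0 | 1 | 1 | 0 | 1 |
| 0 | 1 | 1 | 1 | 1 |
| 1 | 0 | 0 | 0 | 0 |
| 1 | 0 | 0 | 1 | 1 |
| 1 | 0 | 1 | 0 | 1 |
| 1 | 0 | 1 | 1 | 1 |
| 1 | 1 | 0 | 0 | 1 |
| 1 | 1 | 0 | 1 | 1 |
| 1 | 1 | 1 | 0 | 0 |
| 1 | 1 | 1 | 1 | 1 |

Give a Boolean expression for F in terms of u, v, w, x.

There are just 4 zero rows: (0,0,1,0), (0,1,0,1), (1,0,0,0), (1,1,1,0). Their minterms are ¬u·¬v·w·¬x, ¬u·v·¬w·x, u·¬v·¬w·¬x, u·v·w·¬x; the OR of those covers precisely the 0-outputs, and negating it yields F.

F(u, v, w, x) = ~((((((~u & ~v) & w) & ~x) | (((~u & v) & ~w) & x)) | (((u & ~v) & ~w) & ~x)) | (((u & v) & w) & ~x))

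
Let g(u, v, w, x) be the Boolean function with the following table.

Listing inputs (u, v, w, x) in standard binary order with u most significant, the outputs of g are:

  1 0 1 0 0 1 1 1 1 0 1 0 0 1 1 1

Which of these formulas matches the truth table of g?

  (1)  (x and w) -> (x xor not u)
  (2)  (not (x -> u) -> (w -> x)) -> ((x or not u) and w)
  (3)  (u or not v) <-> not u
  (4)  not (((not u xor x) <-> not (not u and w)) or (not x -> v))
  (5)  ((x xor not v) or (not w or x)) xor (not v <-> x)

5

(1) fails at (0,0,0,1): the formula yields 1, g is 0.
(2) fails at (0,0,0,0): the formula yields 0, g is 1.
(3) fails at (0,0,0,1): the formula yields 1, g is 0.
(4) fails at (0,0,0,0): the formula yields 0, g is 1.
(5) is the remaining candidate, and it agrees with g on all 16 inputs.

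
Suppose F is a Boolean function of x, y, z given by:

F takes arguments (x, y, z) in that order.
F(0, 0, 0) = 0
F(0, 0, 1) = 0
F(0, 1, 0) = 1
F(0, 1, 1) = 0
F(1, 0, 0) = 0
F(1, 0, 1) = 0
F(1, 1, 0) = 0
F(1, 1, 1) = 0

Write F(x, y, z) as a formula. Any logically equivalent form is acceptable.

Only row (0,1,0) gives 1. That row's minterm ¬x·y·¬z is F directly.

F(x, y, z) = (~x & y) & ~z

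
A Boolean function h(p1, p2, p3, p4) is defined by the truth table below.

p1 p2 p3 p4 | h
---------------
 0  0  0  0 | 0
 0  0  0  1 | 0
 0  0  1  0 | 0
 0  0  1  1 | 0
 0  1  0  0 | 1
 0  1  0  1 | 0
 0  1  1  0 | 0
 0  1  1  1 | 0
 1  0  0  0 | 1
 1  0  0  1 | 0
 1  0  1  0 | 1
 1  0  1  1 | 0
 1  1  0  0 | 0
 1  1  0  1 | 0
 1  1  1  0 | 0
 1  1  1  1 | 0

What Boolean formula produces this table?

h(p1, p2, p3, p4) = ((((not p1 and p2) and not p3) and not p4) or (((p1 and not p2) and not p3) and not p4)) or (((p1 and not p2) and p3) and not p4)

The 1-rows are (0,1,0,0), (1,0,0,0), (1,0,1,0). Each contributes one minterm — ¬p1·p2·¬p3·¬p4; p1·¬p2·¬p3·¬p4; p1·¬p2·p3·¬p4 — and their disjunction is a sum-of-products form of h.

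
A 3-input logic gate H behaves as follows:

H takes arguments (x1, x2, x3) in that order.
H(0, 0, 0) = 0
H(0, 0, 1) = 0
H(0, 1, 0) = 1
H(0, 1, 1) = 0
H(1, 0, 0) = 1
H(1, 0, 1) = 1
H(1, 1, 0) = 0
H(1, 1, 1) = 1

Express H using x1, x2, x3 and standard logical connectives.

H(x1, x2, x3) = ((((~x1 & x2) & ~x3) | ((x1 & ~x2) & ~x3)) | ((x1 & ~x2) & x3)) | ((x1 & x2) & x3)

Collect the rows where H=1 — (0,1,0), (1,0,0), (1,0,1), (1,1,1) — and write one minterm per row: ¬x1·x2·¬x3, x1·¬x2·¬x3, x1·¬x2·x3, x1·x2·x3. Their union (logical OR) reproduces the table exactly.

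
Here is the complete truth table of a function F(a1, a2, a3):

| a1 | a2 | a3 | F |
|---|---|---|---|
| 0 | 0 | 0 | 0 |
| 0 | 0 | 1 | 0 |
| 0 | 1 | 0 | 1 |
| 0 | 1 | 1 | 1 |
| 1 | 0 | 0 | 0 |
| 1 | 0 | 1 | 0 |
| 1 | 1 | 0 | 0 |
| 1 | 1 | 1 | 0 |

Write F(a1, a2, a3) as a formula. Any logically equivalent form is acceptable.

Collect the rows where F=1 — (0,1,0), (0,1,1) — and write one minterm per row: ¬a1·a2·¬a3, ¬a1·a2·a3. Their union (logical OR) reproduces the table exactly.

F(a1, a2, a3) = ((not a1 and a2) and not a3) or ((not a1 and a2) and a3)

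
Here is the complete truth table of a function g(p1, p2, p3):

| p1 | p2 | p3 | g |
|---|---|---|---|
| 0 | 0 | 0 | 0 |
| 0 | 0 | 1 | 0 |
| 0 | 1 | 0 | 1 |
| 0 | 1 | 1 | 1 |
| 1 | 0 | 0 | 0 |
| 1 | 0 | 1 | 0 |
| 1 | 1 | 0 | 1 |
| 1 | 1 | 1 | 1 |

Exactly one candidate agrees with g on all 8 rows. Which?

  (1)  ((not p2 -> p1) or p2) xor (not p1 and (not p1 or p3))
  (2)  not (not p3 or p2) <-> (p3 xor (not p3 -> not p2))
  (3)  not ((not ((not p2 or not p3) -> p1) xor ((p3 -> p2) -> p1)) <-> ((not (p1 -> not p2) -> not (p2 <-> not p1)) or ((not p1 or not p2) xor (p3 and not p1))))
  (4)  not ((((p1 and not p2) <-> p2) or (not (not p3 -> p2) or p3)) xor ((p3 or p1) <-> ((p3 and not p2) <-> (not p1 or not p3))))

(1) fails at (0,0,0): the formula yields 1, g is 0.
(3) fails at (0,0,1): the formula yields 1, g is 0.
(4) fails at (0,0,0): the formula yields 1, g is 0.
That leaves (2). Evaluating it on every row reproduces the table of g exactly.

2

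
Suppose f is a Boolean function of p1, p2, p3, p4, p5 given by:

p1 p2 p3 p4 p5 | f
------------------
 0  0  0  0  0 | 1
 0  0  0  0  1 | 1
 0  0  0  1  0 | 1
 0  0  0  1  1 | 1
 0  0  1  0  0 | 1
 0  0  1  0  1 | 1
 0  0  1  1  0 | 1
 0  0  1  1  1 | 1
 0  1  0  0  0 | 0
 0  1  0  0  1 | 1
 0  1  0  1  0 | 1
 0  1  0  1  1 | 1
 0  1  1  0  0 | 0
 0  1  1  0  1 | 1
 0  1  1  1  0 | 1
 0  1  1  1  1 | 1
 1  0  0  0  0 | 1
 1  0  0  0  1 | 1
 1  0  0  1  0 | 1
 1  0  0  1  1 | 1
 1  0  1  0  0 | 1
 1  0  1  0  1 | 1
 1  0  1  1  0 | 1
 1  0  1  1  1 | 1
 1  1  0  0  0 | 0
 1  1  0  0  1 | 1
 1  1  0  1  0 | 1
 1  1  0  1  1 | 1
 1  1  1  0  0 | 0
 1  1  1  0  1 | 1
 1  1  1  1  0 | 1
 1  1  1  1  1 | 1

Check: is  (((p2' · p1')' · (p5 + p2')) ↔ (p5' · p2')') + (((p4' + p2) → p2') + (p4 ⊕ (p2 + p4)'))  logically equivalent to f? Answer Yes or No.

Yes

Evaluate (((p2' · p1')' · (p5 + p2')) ↔ (p5' · p2')') + (((p4' + p2) → p2') + (p4 ⊕ (p2 + p4)')) on each row and compare to f:
  p1=0, p2=0, p3=0, p4=0, p5=0: formula gives 1, f = 1 ✓
  p1=0, p2=0, p3=0, p4=0, p5=1: formula gives 1, f = 1 ✓
  p1=0, p2=0, p3=0, p4=1, p5=0: formula gives 1, f = 1 ✓
  p1=0, p2=0, p3=0, p4=1, p5=1: formula gives 1, f = 1 ✓
  … (the remaining 28 rows also agree.)
All 32 rows match — the expression computes f exactly.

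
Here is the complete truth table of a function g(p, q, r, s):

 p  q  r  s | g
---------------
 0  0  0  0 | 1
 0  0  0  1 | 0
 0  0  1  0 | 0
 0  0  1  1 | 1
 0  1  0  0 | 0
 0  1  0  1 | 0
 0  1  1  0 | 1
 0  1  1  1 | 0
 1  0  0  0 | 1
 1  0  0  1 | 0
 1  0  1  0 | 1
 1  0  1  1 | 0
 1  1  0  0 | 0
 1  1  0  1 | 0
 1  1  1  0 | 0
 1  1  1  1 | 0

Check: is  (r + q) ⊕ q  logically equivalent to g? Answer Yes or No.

Check the formula against g row by row:
  p=0, q=0, r=0, s=0: formula gives 0, but g = 1 ✗
A single disagreement suffices: at (0,0,0,0) they differ, so the formula does not compute g.

No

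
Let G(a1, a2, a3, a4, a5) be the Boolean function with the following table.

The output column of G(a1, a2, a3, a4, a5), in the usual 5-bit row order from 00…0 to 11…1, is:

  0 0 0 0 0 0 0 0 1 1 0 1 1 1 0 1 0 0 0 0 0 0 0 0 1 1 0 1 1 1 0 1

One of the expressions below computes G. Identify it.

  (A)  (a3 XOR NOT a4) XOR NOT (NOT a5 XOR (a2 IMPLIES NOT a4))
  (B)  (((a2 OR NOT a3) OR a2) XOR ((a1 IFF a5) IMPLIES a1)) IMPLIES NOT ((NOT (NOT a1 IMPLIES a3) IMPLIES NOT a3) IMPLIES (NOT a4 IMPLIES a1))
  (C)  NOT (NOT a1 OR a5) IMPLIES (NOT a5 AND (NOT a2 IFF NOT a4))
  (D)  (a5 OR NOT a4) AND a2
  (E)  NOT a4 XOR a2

(A): at (0,0,0,0,1) it gives 1, but G = 0 — eliminated.
(B): at (0,0,0,0,0) it gives 1, but G = 0 — eliminated.
(C): at (0,0,0,0,0) it gives 1, but G = 0 — eliminated.
(E): at (0,0,0,0,0) it gives 1, but G = 0 — eliminated.
Only (D) survives; checking it on all 32 rows confirms it matches G.

D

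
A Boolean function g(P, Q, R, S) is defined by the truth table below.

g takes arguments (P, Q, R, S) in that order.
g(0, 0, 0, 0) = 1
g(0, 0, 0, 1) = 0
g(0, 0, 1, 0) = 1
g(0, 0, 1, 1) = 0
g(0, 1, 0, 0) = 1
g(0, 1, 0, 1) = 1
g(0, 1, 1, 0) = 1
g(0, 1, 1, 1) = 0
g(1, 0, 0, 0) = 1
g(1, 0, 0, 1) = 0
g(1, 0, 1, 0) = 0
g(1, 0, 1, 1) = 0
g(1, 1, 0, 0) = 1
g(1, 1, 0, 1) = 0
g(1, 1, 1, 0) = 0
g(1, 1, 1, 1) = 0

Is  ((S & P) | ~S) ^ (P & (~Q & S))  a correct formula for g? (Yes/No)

Evaluate ((S & P) | ~S) ^ (P & (~Q & S)) on each row and compare to g:
  P=0, Q=0, R=0, S=0: formula gives 1, g = 1 ✓
  P=0, Q=0, R=0, S=1: formula gives 0, g = 0 ✓
  P=0, Q=0, R=1, S=0: formula gives 1, g = 1 ✓
  P=0, Q=0, R=1, S=1: formula gives 0, g = 0 ✓
  …
  P=0, Q=1, R=0, S=1: formula gives 0, but g = 1 ✗
Since they disagree at (0,1,0,1), the expression is not a correct formula for g.

No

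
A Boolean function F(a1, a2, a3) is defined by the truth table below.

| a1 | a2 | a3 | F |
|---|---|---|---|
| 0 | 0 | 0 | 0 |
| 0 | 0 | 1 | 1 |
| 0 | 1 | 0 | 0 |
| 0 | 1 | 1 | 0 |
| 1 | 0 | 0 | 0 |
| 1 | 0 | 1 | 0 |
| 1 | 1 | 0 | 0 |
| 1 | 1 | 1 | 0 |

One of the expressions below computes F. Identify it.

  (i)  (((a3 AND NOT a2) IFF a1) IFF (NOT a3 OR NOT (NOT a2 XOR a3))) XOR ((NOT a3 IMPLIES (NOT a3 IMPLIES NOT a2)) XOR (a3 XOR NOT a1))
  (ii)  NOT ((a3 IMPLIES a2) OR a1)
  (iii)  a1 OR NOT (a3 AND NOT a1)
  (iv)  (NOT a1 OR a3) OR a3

ii

(i) fails at (0,0,0): the formula yields 1, F is 0.
(iii) fails at (0,0,0): the formula yields 1, F is 0.
(iv) fails at (0,0,0): the formula yields 1, F is 0.
(ii) is the remaining candidate, and it agrees with F on all 8 inputs.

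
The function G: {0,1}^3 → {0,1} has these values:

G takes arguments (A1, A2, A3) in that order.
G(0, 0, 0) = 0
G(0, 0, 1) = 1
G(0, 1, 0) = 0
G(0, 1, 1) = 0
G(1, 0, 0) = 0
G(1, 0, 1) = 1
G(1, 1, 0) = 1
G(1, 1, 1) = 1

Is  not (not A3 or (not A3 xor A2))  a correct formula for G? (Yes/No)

No

Evaluate not (not A3 or (not A3 xor A2)) on each row and compare to G:
  A1=0, A2=0, A3=0: formula gives 0, G = 0 ✓
  A1=0, A2=0, A3=1: formula gives 1, G = 1 ✓
  A1=0, A2=1, A3=0: formula gives 0, G = 0 ✓
  A1=0, A2=1, A3=1: formula gives 0, G = 0 ✓
  A1=1, A2=0, A3=0: formula gives 0, G = 0 ✓
  …
  A1=1, A2=1, A3=0: formula gives 0, but G = 1 ✗
Row (1,1,0) is a counterexample, so the formula is not equivalent to G.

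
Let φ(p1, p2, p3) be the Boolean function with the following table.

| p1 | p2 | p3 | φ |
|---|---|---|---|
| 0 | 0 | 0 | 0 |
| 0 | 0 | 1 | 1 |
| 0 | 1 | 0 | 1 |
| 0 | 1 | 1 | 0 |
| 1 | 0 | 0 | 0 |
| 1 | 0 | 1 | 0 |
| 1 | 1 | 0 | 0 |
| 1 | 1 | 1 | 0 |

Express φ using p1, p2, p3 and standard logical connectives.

φ=1 on 2 inputs: (0,0,1), (0,1,0). Reading each as a conjunction of literals (¬p1·¬p2·p3, ¬p1·p2·¬p3) and taking the OR gives the canonical DNF.

φ(p1, p2, p3) = ((¬p1 ∧ ¬p2) ∧ p3) ∨ ((¬p1 ∧ p2) ∧ ¬p3)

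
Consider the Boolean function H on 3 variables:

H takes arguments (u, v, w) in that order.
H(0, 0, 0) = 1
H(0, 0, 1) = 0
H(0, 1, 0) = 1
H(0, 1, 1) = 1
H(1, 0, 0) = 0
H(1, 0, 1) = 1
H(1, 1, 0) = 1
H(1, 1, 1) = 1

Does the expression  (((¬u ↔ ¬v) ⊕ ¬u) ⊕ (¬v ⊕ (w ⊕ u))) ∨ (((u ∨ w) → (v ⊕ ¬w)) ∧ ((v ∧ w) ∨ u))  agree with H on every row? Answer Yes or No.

No

Test each input against both H and the formula:
  u=0, v=0, w=0: formula gives 1, H = 1 ✓
  u=0, v=0, w=1: formula gives 0, H = 0 ✓
  u=0, v=1, w=0: formula gives 1, H = 1 ✓
  u=0, v=1, w=1: formula gives 1, H = 1 ✓
  u=1, v=0, w=0: formula gives 1, but H = 0 ✗
A single disagreement suffices: at (1,0,0) they differ, so the formula does not compute H.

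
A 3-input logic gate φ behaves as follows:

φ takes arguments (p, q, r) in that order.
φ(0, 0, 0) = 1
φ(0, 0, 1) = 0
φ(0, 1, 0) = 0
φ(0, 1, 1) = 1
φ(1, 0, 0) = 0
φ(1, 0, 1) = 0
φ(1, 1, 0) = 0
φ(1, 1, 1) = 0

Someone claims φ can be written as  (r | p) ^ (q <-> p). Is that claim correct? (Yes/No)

Test each input against both φ and the formula:
  p=0, q=0, r=0: formula gives 1, φ = 1 ✓
  p=0, q=0, r=1: formula gives 0, φ = 0 ✓
  p=0, q=1, r=0: formula gives 0, φ = 0 ✓
  p=0, q=1, r=1: formula gives 1, φ = 1 ✓
  p=1, q=0, r=0: formula gives 1, but φ = 0 ✗
A single disagreement suffices: at (1,0,0) they differ, so the formula does not compute φ.

No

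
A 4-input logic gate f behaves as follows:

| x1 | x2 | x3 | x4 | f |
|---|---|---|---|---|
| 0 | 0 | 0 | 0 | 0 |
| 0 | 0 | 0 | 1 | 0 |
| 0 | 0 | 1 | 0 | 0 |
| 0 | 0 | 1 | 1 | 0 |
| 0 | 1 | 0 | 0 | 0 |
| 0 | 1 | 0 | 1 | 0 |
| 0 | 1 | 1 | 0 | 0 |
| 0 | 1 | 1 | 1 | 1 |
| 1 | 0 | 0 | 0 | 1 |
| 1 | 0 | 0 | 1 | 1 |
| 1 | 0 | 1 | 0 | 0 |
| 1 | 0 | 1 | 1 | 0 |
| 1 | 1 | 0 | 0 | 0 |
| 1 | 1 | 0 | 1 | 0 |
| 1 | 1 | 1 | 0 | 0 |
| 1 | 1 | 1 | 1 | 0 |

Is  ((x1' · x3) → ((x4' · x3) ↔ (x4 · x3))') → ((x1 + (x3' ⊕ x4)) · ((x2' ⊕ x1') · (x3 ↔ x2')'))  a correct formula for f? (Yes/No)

Yes

Evaluate ((x1' · x3) → ((x4' · x3) ↔ (x4 · x3))') → ((x1 + (x3' ⊕ x4)) · ((x2' ⊕ x1') · (x3 ↔ x2')')) on each row and compare to f:
  x1=0, x2=0, x3=0, x4=0: formula gives 0, f = 0 ✓
  x1=0, x2=0, x3=0, x4=1: formula gives 0, f = 0 ✓
  x1=0, x2=0, x3=1, x4=0: formula gives 0, f = 0 ✓
  x1=0, x2=0, x3=1, x4=1: formula gives 0, f = 0 ✓
  … (the remaining 12 rows also agree.)
No disagreement on any input; they are logically equivalent.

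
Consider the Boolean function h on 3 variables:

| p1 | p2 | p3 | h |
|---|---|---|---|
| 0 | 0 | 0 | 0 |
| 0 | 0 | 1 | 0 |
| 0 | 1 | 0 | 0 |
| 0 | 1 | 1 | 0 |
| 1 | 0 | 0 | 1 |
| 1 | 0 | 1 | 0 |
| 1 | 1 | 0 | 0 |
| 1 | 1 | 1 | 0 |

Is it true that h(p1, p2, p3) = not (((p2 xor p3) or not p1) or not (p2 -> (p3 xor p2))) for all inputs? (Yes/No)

Yes

Evaluate not (((p2 xor p3) or not p1) or not (p2 -> (p3 xor p2))) on each row and compare to h:
  p1=0, p2=0, p3=0: formula gives 0, h = 0 ✓
  p1=0, p2=0, p3=1: formula gives 0, h = 0 ✓
  p1=0, p2=1, p3=0: formula gives 0, h = 0 ✓
  p1=0, p2=1, p3=1: formula gives 0, h = 0 ✓
  p1=1, p2=0, p3=0: formula gives 1, h = 1 ✓
  …and likewise for the remaining 3 rows.
All 8 rows match — the expression computes h exactly.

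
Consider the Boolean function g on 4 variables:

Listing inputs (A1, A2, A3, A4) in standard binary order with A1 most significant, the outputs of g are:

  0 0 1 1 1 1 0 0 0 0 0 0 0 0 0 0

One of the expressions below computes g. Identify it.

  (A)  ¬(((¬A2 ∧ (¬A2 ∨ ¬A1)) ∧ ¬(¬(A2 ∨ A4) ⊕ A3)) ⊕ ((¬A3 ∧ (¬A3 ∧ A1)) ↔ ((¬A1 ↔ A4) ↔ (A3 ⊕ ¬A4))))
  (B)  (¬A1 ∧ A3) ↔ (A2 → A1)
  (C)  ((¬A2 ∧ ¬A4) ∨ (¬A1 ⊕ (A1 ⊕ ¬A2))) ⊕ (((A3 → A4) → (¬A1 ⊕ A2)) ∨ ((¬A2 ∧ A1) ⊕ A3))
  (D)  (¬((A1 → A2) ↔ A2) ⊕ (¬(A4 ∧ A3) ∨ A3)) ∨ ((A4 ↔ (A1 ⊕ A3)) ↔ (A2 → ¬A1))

B

(A) fails at (0,0,0,1): the formula yields 1, g is 0.
(C) fails at (0,0,0,1): the formula yields 1, g is 0.
(D) fails at (0,0,0,0): the formula yields 1, g is 0.
(B) is the remaining candidate, and it agrees with g on all 16 inputs.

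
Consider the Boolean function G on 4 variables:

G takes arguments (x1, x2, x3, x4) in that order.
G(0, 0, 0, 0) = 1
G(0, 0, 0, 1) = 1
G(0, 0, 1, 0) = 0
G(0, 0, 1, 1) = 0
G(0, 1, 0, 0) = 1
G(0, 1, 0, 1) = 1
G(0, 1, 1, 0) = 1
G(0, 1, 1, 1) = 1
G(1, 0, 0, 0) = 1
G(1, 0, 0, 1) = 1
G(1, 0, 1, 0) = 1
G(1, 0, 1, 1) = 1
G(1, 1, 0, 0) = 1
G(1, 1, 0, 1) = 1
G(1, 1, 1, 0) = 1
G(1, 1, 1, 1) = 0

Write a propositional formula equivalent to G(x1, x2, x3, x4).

The 0-rows are (0,0,1,0), (0,0,1,1), (1,1,1,1). Take each as a conjunction (¬x1·¬x2·x3·¬x4, ¬x1·¬x2·x3·x4, x1·x2·x3·x4), form their disjunction, and complement — that gives a formula that is 1 everywhere G is.

G(x1, x2, x3, x4) = ~(((((~x1 & ~x2) & x3) & ~x4) | (((~x1 & ~x2) & x3) & x4)) | (((x1 & x2) & x3) & x4))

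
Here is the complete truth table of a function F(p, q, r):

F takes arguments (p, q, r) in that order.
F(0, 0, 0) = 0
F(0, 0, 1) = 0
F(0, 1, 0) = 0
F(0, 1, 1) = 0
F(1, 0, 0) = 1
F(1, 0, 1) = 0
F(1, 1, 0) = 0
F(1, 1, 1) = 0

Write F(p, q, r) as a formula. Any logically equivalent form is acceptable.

F(p, q, r) = (p & ~q) & ~r

F is 1 on exactly one input, (1,0,0), whose minterm is p·¬q·¬r. So F is just that conjunction.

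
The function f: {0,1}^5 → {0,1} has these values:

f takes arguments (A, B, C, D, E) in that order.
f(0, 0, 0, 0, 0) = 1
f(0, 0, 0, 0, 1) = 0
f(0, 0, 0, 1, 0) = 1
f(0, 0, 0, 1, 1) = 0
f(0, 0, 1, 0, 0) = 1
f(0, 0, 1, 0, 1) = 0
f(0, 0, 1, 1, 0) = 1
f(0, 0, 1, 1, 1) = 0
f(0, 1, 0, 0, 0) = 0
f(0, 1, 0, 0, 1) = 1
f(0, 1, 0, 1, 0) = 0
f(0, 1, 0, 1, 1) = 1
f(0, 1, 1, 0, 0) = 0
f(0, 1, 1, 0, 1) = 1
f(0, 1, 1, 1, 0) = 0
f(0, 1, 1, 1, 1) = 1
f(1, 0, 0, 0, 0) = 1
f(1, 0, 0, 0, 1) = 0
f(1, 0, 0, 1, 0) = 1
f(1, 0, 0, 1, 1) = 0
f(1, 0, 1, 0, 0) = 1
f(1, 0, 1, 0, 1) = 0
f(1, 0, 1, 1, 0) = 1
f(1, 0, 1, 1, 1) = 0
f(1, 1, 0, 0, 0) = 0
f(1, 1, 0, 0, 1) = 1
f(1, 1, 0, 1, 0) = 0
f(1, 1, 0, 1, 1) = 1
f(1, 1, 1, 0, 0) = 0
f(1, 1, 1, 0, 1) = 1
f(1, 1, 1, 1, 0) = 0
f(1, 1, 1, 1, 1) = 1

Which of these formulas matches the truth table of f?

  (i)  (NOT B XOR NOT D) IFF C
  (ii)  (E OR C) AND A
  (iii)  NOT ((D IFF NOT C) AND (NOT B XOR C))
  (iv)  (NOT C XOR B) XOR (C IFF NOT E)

(i) disagrees with f on (0,0,0,0,1) (formula → 1, table → 0); rule it out.
(ii) disagrees with f on (0,0,0,0,0) (formula → 0, table → 1); rule it out.
(iii) disagrees with f on (0,0,0,0,1) (formula → 1, table → 0); rule it out.
(iv) is the remaining candidate, and it agrees with f on all 32 inputs.

iv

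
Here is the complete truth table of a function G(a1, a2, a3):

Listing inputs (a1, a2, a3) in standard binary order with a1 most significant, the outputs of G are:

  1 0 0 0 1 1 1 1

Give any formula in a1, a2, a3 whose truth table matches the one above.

G(a1, a2, a3) = not ((((not a1 and not a2) and a3) or ((not a1 and a2) and not a3)) or ((not a1 and a2) and a3))

There are just 3 zero rows: (0,0,1), (0,1,0), (0,1,1). Their minterms are ¬a1·¬a2·a3, ¬a1·a2·¬a3, ¬a1·a2·a3; the OR of those covers precisely the 0-outputs, and negating it yields G.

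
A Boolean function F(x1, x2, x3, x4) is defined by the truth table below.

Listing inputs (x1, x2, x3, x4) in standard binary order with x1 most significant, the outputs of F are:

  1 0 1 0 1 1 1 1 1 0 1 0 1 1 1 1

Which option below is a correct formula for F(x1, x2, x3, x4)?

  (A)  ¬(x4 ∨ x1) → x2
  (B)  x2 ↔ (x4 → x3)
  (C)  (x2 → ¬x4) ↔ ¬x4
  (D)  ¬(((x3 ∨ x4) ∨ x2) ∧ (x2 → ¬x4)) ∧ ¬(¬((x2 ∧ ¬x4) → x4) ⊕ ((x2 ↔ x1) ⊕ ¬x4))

(A) disagrees with F on (0,0,0,0) (formula → 0, table → 1); rule it out.
(B) disagrees with F on (0,0,0,0) (formula → 0, table → 1); rule it out.
(D) disagrees with F on (0,0,1,0) (formula → 0, table → 1); rule it out.
(C) is the remaining candidate, and it agrees with F on all 16 inputs.

C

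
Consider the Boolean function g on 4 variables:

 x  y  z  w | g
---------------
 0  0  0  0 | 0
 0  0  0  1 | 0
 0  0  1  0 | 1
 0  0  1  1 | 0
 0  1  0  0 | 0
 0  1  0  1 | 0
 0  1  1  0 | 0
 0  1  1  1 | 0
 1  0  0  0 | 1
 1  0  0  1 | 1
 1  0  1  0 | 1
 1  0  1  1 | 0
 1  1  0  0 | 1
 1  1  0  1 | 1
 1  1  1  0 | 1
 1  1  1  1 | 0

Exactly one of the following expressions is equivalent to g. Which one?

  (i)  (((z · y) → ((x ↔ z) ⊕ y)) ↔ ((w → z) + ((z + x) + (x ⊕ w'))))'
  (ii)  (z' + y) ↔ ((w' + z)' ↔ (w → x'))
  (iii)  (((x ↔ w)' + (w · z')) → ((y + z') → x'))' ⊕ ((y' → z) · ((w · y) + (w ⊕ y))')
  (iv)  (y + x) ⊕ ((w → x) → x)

(i) fails at (0,0,0,1): the formula yields 1, g is 0.
(ii) fails at (0,0,0,1): the formula yields 1, g is 0.
(iv) fails at (0,0,0,1): the formula yields 1, g is 0.
(iii) is the remaining candidate, and it agrees with g on all 16 inputs.

iii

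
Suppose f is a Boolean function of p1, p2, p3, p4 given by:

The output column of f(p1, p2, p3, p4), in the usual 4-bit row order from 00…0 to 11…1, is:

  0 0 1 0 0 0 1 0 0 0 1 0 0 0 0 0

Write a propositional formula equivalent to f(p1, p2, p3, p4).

f(p1, p2, p3, p4) = ((((¬p1 ∧ ¬p2) ∧ p3) ∧ ¬p4) ∨ (((¬p1 ∧ p2) ∧ p3) ∧ ¬p4)) ∨ (((p1 ∧ ¬p2) ∧ p3) ∧ ¬p4)

f=1 on 3 inputs: (0,0,1,0), (0,1,1,0), (1,0,1,0). Reading each as a conjunction of literals (¬p1·¬p2·p3·¬p4, ¬p1·p2·p3·¬p4, p1·¬p2·p3·¬p4) and taking the OR gives the canonical DNF.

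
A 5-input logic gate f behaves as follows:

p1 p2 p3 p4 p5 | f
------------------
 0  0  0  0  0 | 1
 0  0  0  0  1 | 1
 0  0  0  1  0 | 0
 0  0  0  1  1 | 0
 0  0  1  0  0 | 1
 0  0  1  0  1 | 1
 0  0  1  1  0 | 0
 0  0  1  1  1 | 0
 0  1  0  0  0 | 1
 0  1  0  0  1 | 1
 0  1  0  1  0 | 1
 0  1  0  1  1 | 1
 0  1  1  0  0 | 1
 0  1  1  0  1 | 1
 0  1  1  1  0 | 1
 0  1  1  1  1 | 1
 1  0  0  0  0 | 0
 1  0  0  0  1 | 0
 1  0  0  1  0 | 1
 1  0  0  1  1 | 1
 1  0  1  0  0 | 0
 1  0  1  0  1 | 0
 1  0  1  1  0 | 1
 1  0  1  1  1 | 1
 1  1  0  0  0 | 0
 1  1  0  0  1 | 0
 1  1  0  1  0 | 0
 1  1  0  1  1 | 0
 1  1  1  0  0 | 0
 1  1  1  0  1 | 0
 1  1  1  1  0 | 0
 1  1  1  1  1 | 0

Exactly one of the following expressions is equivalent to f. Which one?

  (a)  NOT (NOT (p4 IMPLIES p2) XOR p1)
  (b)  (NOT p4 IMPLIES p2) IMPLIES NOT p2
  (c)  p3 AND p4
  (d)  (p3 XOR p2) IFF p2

a

(b): at (0,0,0,1,0) it gives 1, but f = 0 — eliminated.
(c): at (0,0,0,0,0) it gives 0, but f = 1 — eliminated.
(d): at (0,0,0,1,0) it gives 1, but f = 0 — eliminated.
That leaves (a). Evaluating it on every row reproduces the table of f exactly.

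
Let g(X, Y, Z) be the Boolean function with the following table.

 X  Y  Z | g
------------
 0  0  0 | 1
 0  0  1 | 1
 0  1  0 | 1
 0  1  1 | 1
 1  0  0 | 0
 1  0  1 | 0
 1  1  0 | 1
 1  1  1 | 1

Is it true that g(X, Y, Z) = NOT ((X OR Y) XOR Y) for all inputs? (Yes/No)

Yes

Evaluate NOT ((X OR Y) XOR Y) on each row and compare to g:
  X=0, Y=0, Z=0: formula gives 1, g = 1 ✓
  X=0, Y=0, Z=1: formula gives 1, g = 1 ✓
  X=0, Y=1, Z=0: formula gives 1, g = 1 ✓
  X=0, Y=1, Z=1: formula gives 1, g = 1 ✓
  X=1, Y=0, Z=0: formula gives 0, g = 0 ✓
  …and likewise for the remaining 3 rows.
All 8 rows match — the expression computes g exactly.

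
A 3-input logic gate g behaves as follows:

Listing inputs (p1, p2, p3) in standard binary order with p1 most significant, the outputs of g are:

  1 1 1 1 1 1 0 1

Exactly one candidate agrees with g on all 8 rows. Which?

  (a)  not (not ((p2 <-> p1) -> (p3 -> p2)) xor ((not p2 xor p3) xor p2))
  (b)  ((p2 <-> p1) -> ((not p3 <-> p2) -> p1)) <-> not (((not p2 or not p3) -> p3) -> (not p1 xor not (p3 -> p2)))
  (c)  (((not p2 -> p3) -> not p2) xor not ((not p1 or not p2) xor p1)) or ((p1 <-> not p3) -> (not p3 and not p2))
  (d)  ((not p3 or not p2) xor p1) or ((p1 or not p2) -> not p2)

(a) fails at (0,0,0): the formula yields 0, g is 1.
(b) fails at (0,0,0): the formula yields 0, g is 1.
(c) fails at (0,1,1): the formula yields 0, g is 1.
Only (d) survives; checking it on all 8 rows confirms it matches g.

d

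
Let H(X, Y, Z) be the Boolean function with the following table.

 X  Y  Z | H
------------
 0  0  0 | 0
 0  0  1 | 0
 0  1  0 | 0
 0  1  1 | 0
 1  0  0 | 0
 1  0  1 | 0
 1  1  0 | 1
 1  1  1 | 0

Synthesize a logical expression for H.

H(X, Y, Z) = (X · Y) · Z'

Only row (1,1,0) gives 1. That row's minterm X·Y·¬Z is H directly.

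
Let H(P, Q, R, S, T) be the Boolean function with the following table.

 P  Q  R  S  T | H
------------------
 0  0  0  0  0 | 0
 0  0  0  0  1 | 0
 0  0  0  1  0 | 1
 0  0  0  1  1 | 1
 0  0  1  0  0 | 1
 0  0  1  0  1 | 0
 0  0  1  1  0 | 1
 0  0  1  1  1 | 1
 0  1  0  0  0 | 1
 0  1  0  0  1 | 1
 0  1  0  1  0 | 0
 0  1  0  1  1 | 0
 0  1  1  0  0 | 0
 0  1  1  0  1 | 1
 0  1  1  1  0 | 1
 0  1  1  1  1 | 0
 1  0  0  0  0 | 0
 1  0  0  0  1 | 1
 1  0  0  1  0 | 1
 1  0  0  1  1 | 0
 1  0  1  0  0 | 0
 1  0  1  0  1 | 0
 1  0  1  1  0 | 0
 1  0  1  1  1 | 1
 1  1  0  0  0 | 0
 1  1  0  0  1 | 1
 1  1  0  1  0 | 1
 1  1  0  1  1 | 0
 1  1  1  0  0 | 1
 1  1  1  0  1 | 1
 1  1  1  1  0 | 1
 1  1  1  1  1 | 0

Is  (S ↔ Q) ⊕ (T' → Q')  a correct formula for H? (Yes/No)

No

Test each input against both H and the formula:
  P=0, Q=0, R=0, S=0, T=0: formula gives 0, H = 0 ✓
  P=0, Q=0, R=0, S=0, T=1: formula gives 0, H = 0 ✓
  P=0, Q=0, R=0, S=1, T=0: formula gives 1, H = 1 ✓
  P=0, Q=0, R=0, S=1, T=1: formula gives 1, H = 1 ✓
  P=0, Q=0, R=1, S=0, T=0: formula gives 0, but H = 1 ✗
Since they disagree at (0,0,1,0,0), the expression is not a correct formula for H.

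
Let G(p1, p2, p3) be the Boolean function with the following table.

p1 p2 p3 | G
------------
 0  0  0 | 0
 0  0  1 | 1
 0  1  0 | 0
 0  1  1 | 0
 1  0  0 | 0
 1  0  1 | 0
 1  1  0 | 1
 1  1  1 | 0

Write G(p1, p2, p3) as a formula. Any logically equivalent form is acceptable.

G(p1, p2, p3) = ((not p1 and not p2) and p3) or ((p1 and p2) and not p3)

Collect the rows where G=1 — (0,0,1), (1,1,0) — and write one minterm per row: ¬p1·¬p2·p3, p1·p2·¬p3. Their union (logical OR) reproduces the table exactly.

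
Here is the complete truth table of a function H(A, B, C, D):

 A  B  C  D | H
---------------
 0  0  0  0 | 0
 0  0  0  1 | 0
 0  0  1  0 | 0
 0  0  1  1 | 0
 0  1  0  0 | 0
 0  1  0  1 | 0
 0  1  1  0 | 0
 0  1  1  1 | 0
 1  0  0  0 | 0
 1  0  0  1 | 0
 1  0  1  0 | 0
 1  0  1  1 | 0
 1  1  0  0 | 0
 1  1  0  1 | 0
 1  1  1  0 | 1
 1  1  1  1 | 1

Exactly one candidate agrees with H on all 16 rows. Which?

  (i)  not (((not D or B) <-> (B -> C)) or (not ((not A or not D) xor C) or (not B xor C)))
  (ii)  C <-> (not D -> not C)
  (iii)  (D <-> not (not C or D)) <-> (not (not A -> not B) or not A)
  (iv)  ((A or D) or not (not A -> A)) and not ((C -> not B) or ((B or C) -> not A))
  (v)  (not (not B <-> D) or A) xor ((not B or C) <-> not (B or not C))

(i) disagrees with H on (0,1,0,0) (formula → 1, table → 0); rule it out.
(ii) disagrees with H on (0,0,1,1) (formula → 1, table → 0); rule it out.
(iii) disagrees with H on (0,0,0,0) (formula → 1, table → 0); rule it out.
(v) disagrees with H on (0,0,0,0) (formula → 1, table → 0); rule it out.
(iv) is the remaining candidate, and it agrees with H on all 16 inputs.

iv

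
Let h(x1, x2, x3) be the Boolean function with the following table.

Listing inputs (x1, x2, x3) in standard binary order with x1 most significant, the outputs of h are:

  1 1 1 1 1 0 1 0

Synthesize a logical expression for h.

h(x1, x2, x3) = (((x1 · x2') · x3) + ((x1 · x2) · x3))'

There are just 2 zero rows: (1,0,1), (1,1,1). Their minterms are x1·¬x2·x3, x1·x2·x3; the OR of those covers precisely the 0-outputs, and negating it yields h.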